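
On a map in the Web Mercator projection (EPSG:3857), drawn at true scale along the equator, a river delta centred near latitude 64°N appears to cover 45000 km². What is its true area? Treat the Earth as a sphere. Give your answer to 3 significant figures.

8650 km²

The Mercator projection is conformal; its linear scale factor is the same in every direction and equals sec φ = 1/cos φ.
Areal scale = k² = sec²φ = 1/cos²(64°) = 1/0.4384² = 5.204.
True area = apparent / (areal scale) = 45000 / 5.204 ≈ 8650 km².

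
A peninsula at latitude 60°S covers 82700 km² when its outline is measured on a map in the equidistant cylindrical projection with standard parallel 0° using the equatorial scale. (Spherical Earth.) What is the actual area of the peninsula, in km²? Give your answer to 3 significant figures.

In the plate carrée (x = Rλ, y = Rφ), meridians are true-scale (h = 1) and parallels are stretched by k = sec φ.
Areal scale = h·k = 1 × sec φ; at 60°, h = 1.000, k = 2.000, so h·k = 2.000.
True area = apparent / (areal scale) = 82700 / 2.000 ≈ 41400 km².

41400 km²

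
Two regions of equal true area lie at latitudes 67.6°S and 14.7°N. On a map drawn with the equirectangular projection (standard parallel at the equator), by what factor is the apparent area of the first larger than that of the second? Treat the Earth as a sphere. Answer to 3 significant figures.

2.54

In the plate carrée (x = Rλ, y = Rφ), meridians are true-scale (h = 1) and parallels are stretched by k = sec φ.
Areal scale at 67.6°: h·k = 1.000 × 2.624 = 2.624.
Areal scale at 14.7°: h·k = 1.000 × 1.034 = 1.034.
Ratio = 2.624/1.034 ≈ 2.54.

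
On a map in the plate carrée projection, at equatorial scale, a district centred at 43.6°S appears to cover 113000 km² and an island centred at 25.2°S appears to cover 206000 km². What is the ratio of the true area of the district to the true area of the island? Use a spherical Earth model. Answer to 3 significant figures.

Plate carrée has h = 1 and k = sec φ, giving areal scale sec φ; true area = (apparent area) · cos φ.
True area of district: 113000 × cos(43.6°) = 113000 × 0.7242 = 81830 km².
True area of island: 206000 × cos(25.2°) = 206000 × 0.9048 = 186400 km².
Ratio = 81830 / 186400 ≈ 0.439.

0.439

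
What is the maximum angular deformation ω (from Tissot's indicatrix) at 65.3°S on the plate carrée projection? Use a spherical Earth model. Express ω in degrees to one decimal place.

In the plate carrée (x = Rλ, y = Rφ), meridians are true-scale (h = 1) and parallels are stretched by k = sec φ.
At 65.3°: h = 1.000, k = 2.393; principal scales a = 2.393, b = 1.000.
sin(ω/2) = (a − b)/(a + b) = 1.393/3.393 = 0.4106, so ω = 2 arcsin(0.4106) ≈ 48.5°.

48.5°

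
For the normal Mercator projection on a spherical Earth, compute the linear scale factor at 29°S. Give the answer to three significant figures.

1.14

For Mercator, h = k = sec φ (a conformal cylindrical projection has a single point scale, 1/cos φ).
k = 1/cos 29° = 1/0.8746 = 1.143.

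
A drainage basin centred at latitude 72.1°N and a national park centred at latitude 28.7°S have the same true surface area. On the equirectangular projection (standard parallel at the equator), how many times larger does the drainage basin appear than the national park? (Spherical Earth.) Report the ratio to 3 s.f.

In the plate carrée (x = Rλ, y = Rφ), meridians are true-scale (h = 1) and parallels are stretched by k = sec φ.
Areal scale at 72.1°: h·k = 1.000 × 3.254 = 3.254.
Areal scale at 28.7°: h·k = 1.000 × 1.140 = 1.140.
Ratio = 3.254/1.140 ≈ 2.85.

2.85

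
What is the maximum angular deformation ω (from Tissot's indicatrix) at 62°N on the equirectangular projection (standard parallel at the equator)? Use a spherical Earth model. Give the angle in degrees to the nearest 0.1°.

42.3°

Plate carrée maps x = Rλ, y = Rφ. The meridian scale is h = 1 and the parallel scale is k = 1/cos φ = sec φ.
At 62°: h = 1.000, k = 2.130; principal scales a = 2.130, b = 1.000.
sin(ω/2) = (a − b)/(a + b) = 1.130/3.130 = 0.3610, so ω = 2 arcsin(0.3610) ≈ 42.3°.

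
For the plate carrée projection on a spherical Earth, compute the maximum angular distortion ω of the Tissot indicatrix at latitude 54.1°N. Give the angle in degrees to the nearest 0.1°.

For the equirectangular projection with φ₀ = 0 (plate carrée), h = 1 along meridians and k = sec φ along parallels.
At 54.1°: h = 1.000, k = 1.705; principal scales a = 1.705, b = 1.000.
sin(ω/2) = (a − b)/(a + b) = 0.7054/2.705 = 0.2607, so ω = 2 arcsin(0.2607) ≈ 30.2°.

30.2°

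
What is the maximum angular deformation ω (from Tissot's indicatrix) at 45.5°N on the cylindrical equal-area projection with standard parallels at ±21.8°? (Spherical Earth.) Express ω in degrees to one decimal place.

Cylindrical equal-area (φ₀ = 21.8°): h = cos φ / cos 21.8° along meridians, k = cos 21.8° / cos φ along parallels; h·k = 1.
At 45.5°: h = 0.7549, k = 1.325; principal scales a = 1.325, b = 0.7549.
sin(ω/2) = (a − b)/(a + b) = 0.5698/2.080 = 0.2740, so ω = 2 arcsin(0.2740) ≈ 31.8°.

31.8°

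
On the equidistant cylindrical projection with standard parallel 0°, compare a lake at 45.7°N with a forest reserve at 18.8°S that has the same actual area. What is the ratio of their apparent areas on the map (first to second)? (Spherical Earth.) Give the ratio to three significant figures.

Plate carrée maps x = Rλ, y = Rφ. The meridian scale is h = 1 and the parallel scale is k = 1/cos φ = sec φ.
Areal scale at 45.7°: h·k = 1.000 × 1.432 = 1.432.
Areal scale at 18.8°: h·k = 1.000 × 1.056 = 1.056.
Ratio = 1.432/1.056 ≈ 1.36.

1.36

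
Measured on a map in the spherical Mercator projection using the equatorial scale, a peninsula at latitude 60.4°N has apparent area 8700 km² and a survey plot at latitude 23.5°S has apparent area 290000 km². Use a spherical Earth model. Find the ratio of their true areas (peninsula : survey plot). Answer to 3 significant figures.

On Mercator the areal scale is sec²φ, so true area = apparent × cos²φ.
True area of peninsula: 8700 × cos²(60.4°) = 8700 × 0.2440 = 2123 km².
True area of survey plot: 290000 × cos²(23.5°) = 290000 × 0.8410 = 243900 km².
Ratio = 2123 / 243900 ≈ 0.00870.

0.00870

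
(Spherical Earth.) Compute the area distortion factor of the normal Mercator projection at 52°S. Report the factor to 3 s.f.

2.64

Mercator is conformal, so the point scale is isotropic: h = k = sec φ = 1/cos φ.
Areal scale = k² = sec²φ = 1/cos²(52°) = 1/0.6157² = 2.638.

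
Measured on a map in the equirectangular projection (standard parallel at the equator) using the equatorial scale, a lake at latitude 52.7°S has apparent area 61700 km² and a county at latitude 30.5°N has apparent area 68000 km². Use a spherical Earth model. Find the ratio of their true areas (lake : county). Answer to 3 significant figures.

On the plate carrée, areal scale = h·k = 1 × sec φ, so true area = apparent × cos φ.
True area of lake: 61700 × cos(52.7°) = 61700 × 0.6060 = 37390 km².
True area of county: 68000 × cos(30.5°) = 68000 × 0.8616 = 58590 km².
Ratio = 37390 / 58590 ≈ 0.638.

0.638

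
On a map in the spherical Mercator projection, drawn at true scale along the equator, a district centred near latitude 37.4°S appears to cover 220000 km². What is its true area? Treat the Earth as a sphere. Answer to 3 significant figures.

139000 km²

For Mercator, h = k = sec φ (a conformal cylindrical projection has a single point scale, 1/cos φ).
Areal scale = k² = sec²φ = 1/cos²(37.4°) = 1/0.7944² = 1.585.
True area = apparent / (areal scale) = 220000 / 1.585 ≈ 139000 km².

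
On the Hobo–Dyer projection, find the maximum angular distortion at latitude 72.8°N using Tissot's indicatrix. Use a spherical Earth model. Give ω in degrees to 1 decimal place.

98.2°

Hobo–Dyer is a cylindrical equal-area projection with standard parallels at ±37.5°. Cylindrical equal-area (φ₀ = 37.5°): h = cos φ / cos 37.5° along meridians, k = cos 37.5° / cos φ along parallels; h·k = 1.
At 72.8°: h = 0.3727, k = 2.683; principal scales a = 2.683, b = 0.3727.
sin(ω/2) = (a − b)/(a + b) = 2.310/3.056 = 0.7560, so ω = 2 arcsin(0.7560) ≈ 98.2°.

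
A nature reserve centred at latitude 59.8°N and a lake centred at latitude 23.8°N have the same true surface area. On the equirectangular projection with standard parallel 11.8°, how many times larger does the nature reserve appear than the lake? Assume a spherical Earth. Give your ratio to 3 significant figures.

The equidistant cylindrical projection with φ₀ = 11.8° has h = 1 (meridians true) and k = cos φ₀ / cos φ along parallels.
Areal scale at 59.8°: h·k = 1.000 × 1.946 = 1.946.
Areal scale at 23.8°: h·k = 1.000 × 1.070 = 1.070.
Ratio = 1.946/1.070 ≈ 1.82.

1.82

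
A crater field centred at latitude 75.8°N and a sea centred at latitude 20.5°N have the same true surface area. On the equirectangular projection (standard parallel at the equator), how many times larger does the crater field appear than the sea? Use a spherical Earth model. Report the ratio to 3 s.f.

In the plate carrée (x = Rλ, y = Rφ), meridians are true-scale (h = 1) and parallels are stretched by k = sec φ.
Areal scale at 75.8°: h·k = 1.000 × 4.077 = 4.077.
Areal scale at 20.5°: h·k = 1.000 × 1.068 = 1.068.
Ratio = 4.077/1.068 ≈ 3.82.

3.82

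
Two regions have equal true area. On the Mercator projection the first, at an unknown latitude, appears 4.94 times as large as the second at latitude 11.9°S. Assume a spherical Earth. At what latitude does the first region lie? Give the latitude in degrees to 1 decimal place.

On Mercator, (apparent₁)/(apparent₂) = sec²φ₁ / sec²φ₂ when true areas are equal.
cos²φ₂ / cos²φ₁ = 4.94  ⇒  cos φ₁ = cos 11.9° / √4.94 = 0.9785/2.223 = 0.4403.
φ₁ = arccos(0.4403) ≈ 63.9°.

63.9°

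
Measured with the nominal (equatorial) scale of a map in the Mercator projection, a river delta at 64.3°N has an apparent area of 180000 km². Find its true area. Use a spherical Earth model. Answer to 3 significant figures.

The Mercator projection is conformal; its linear scale factor is the same in every direction and equals sec φ = 1/cos φ.
Areal scale = k² = sec²φ = 1/cos²(64.3°) = 1/0.4337² = 5.317.
True area = apparent / (areal scale) = 180000 / 5.317 ≈ 33900 km².

33900 km²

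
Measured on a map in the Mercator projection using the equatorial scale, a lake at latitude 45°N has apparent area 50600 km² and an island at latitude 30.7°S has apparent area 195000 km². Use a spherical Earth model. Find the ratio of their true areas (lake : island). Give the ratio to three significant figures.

On Mercator the areal scale is sec²φ, so true area = apparent × cos²φ.
True area of lake: 50600 × cos²(45°) = 50600 × 0.5000 = 25300 km².
True area of island: 195000 × cos²(30.7°) = 195000 × 0.7393 = 144200 km².
Ratio = 25300 / 144200 ≈ 0.175.

0.175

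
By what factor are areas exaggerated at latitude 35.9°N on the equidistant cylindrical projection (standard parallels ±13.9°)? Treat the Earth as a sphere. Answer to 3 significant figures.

1.20

With standard parallel φ₀ = 13.9°, the equirectangular projection gives x = Rλ cos φ₀, y = Rφ, so h = 1 and k = cos 13.9° / cos φ.
Areal scale = h·k = 1 × cos φ₀ / cos φ; at 35.9°, h = 1.000, k = 1.198, so h·k = 1.198.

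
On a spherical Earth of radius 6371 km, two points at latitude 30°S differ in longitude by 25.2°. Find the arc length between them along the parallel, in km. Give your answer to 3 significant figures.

2430 km

Arc length along a parallel = R cos φ · Δλ (with Δλ in radians).
= 6371 × cos 30° × (25.2° × π/180) = 6371 × 0.8660 × 0.4398 ≈ 2430 km.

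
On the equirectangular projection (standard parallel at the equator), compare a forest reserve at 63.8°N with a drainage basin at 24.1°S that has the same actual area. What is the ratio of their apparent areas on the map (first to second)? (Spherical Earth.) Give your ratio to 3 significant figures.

For the equirectangular projection with φ₀ = 0 (plate carrée), h = 1 along meridians and k = sec φ along parallels.
Areal scale at 63.8°: h·k = 1.000 × 2.265 = 2.265.
Areal scale at 24.1°: h·k = 1.000 × 1.095 = 1.095.
Ratio = 2.265/1.095 ≈ 2.07.

2.07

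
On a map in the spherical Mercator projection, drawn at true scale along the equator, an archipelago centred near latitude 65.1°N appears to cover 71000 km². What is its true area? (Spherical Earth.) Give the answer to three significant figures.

12600 km²

For Mercator, h = k = sec φ (a conformal cylindrical projection has a single point scale, 1/cos φ).
Areal scale = k² = sec²φ = 1/cos²(65.1°) = 1/0.4210² = 5.641.
True area = apparent / (areal scale) = 71000 / 5.641 ≈ 12600 km².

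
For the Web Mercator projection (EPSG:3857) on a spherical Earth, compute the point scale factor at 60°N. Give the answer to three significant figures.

2.00

For Mercator, h = k = sec φ (a conformal cylindrical projection has a single point scale, 1/cos φ).
k = 1/cos 60° = 1/0.5000 = 2.000.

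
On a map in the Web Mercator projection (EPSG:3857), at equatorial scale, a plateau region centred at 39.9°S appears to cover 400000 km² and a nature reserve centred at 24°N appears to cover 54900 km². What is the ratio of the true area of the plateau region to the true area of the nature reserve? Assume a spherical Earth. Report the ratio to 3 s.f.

5.14

Mercator's areal exaggeration is sec²φ; hence true area = (apparent area) · cos²φ.
True area of plateau region: 400000 × cos²(39.9°) = 400000 × 0.5885 = 235400 km².
True area of nature reserve: 54900 × cos²(24°) = 54900 × 0.8346 = 45820 km².
Ratio = 235400 / 45820 ≈ 5.14.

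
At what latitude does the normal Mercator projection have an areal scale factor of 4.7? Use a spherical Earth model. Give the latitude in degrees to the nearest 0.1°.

62.5°

Mercator areal scale is sec²φ.
sec²φ = 4.7  ⇒  cos²φ = 0.2128  ⇒  cos φ = 0.4613.
φ = arccos(0.4613) ≈ 62.5°.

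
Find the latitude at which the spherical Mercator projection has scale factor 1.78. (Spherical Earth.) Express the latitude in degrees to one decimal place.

Mercator scale is k = sec φ = 1/cos φ.
1/cos φ = 1.78  ⇒  cos φ = 0.5618  ⇒  φ = arccos(0.5618) ≈ 55.8°.

55.8°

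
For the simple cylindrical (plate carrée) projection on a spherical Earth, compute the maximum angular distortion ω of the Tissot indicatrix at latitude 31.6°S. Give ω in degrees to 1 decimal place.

Plate carrée maps x = Rλ, y = Rφ. The meridian scale is h = 1 and the parallel scale is k = 1/cos φ = sec φ.
At 31.6°: h = 1.000, k = 1.174; principal scales a = 1.174, b = 1.000.
sin(ω/2) = (a − b)/(a + b) = 0.1741/2.174 = 0.08007, so ω = 2 arcsin(0.08007) ≈ 9.2°.

9.2°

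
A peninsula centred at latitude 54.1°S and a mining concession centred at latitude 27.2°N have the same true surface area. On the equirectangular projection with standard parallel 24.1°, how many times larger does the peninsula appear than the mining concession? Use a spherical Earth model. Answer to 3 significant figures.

1.52

In the equirectangular projection with standard parallel φ₀ = 24.1° (x = Rλ cos φ₀, y = Rφ), meridians are true-scale (h = 1) and the parallel scale is k = cos φ₀ / cos φ.
Areal scale at 54.1°: h·k = 1.000 × 1.557 = 1.557.
Areal scale at 27.2°: h·k = 1.000 × 1.026 = 1.026.
Ratio = 1.557/1.026 ≈ 1.52.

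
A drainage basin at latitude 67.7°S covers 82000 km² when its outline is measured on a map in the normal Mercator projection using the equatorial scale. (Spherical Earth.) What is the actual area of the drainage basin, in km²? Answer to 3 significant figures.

The Mercator projection is conformal; its linear scale factor is the same in every direction and equals sec φ = 1/cos φ.
Areal scale = k² = sec²φ = 1/cos²(67.7°) = 1/0.3795² = 6.945.
True area = apparent / (areal scale) = 82000 / 6.945 ≈ 11800 km².

11800 km²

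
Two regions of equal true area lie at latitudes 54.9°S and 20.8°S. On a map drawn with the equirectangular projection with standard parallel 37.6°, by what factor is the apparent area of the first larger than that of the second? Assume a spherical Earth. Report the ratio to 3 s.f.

With standard parallel φ₀ = 37.6°, the equirectangular projection gives x = Rλ cos φ₀, y = Rφ, so h = 1 and k = cos 37.6° / cos φ.
Areal scale at 54.9°: h·k = 1.000 × 1.378 = 1.378.
Areal scale at 20.8°: h·k = 1.000 × 0.8475 = 0.8475.
Ratio = 1.378/0.8475 ≈ 1.63.

1.63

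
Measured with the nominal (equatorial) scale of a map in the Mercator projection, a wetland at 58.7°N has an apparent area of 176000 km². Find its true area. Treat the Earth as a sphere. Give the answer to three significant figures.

Mercator is conformal, so the point scale is isotropic: h = k = sec φ = 1/cos φ.
Areal scale = k² = sec²φ = 1/cos²(58.7°) = 1/0.5195² = 3.705.
True area = apparent / (areal scale) = 176000 / 3.705 ≈ 47500 km².

47500 km²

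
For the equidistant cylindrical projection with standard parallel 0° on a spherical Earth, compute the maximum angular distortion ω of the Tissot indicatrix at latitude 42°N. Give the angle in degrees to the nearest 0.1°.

16.9°

For the equirectangular projection with φ₀ = 0 (plate carrée), h = 1 along meridians and k = sec φ along parallels.
At 42°: h = 1.000, k = 1.346; principal scales a = 1.346, b = 1.000.
sin(ω/2) = (a − b)/(a + b) = 0.3456/2.346 = 0.1474, so ω = 2 arcsin(0.1474) ≈ 16.9°.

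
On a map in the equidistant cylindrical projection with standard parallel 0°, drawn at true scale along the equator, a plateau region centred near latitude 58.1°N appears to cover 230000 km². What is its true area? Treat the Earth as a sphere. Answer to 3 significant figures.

For the equirectangular projection with φ₀ = 0 (plate carrée), h = 1 along meridians and k = sec φ along parallels.
Areal scale = h·k = 1 × sec φ; at 58.1°, h = 1.000, k = 1.892, so h·k = 1.892.
True area = apparent / (areal scale) = 230000 / 1.892 ≈ 122000 km².

122000 km²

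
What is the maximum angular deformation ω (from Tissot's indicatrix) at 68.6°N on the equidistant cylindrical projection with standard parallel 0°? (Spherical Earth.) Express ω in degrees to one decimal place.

55.5°

Plate carrée maps x = Rλ, y = Rφ. The meridian scale is h = 1 and the parallel scale is k = 1/cos φ = sec φ.
At 68.6°: h = 1.000, k = 2.741; principal scales a = 2.741, b = 1.000.
sin(ω/2) = (a − b)/(a + b) = 1.741/3.741 = 0.4653, so ω = 2 arcsin(0.4653) ≈ 55.5°.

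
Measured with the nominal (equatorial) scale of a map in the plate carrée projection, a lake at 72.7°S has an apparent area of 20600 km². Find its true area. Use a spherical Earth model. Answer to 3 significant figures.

For the equirectangular projection with φ₀ = 0 (plate carrée), h = 1 along meridians and k = sec φ along parallels.
Areal scale = h·k = 1 × sec φ; at 72.7°, h = 1.000, k = 3.363, so h·k = 3.363.
True area = apparent / (areal scale) = 20600 / 3.363 ≈ 6130 km².

6130 km²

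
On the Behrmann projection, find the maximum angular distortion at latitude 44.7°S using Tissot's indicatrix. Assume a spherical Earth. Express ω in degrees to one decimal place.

22.5°

The Behrmann projection is cylindrical equal-area with φ₀ = 30°. A cylindrical equal-area projection with standard parallel φ₀ has meridian scale h = cos φ / cos φ₀ and parallel scale k = cos φ₀ / cos φ (so areas are preserved, h·k = 1).
At 44.7°: h = 0.8208, k = 1.218; principal scales a = 1.218, b = 0.8208.
sin(ω/2) = (a − b)/(a + b) = 0.3976/2.039 = 0.1950, so ω = 2 arcsin(0.1950) ≈ 22.5°.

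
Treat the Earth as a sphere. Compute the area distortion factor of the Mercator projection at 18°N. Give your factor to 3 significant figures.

1.11

The Mercator projection is conformal; its linear scale factor is the same in every direction and equals sec φ = 1/cos φ.
Areal scale = k² = sec²φ = 1/cos²(18°) = 1/0.9511² = 1.106.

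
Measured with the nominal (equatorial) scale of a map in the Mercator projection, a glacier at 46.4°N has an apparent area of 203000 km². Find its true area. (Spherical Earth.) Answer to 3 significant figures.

For Mercator, h = k = sec φ (a conformal cylindrical projection has a single point scale, 1/cos φ).
Areal scale = k² = sec²φ = 1/cos²(46.4°) = 1/0.6896² = 2.103.
True area = apparent / (areal scale) = 203000 / 2.103 ≈ 96500 km².

96500 km²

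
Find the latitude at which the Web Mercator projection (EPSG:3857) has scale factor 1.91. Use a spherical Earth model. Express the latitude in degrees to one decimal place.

58.4°

Mercator scale is k = sec φ = 1/cos φ.
1/cos φ = 1.91  ⇒  cos φ = 0.5236  ⇒  φ = arccos(0.5236) ≈ 58.4°.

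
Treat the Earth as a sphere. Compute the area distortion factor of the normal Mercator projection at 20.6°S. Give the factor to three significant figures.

Mercator is conformal, so the point scale is isotropic: h = k = sec φ = 1/cos φ.
Areal scale = k² = sec²φ = 1/cos²(20.6°) = 1/0.9361² = 1.141.

1.14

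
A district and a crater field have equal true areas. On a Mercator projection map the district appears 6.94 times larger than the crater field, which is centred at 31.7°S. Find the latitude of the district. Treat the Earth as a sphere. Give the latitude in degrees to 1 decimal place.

Mercator areal scale is sec²φ, so apparent-area ratio = sec²φ₁ / sec²φ₂ = cos²φ₂ / cos²φ₁.
cos²φ₂ / cos²φ₁ = 6.94  ⇒  cos φ₁ = cos 31.7° / √6.94 = 0.8508/2.634 = 0.3230.
φ₁ = arccos(0.3230) ≈ 71.2°.

71.2°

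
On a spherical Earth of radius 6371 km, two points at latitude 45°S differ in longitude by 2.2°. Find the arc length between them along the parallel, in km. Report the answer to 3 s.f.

173 km

Arc length along a parallel = R cos φ · Δλ (with Δλ in radians).
= 6371 × cos 45° × (2.2° × π/180) = 6371 × 0.7071 × 0.03840 ≈ 173 km.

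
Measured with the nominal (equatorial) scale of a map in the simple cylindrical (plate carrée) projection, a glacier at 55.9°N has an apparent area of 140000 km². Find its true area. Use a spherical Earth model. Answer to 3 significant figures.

78500 km²

In the plate carrée (x = Rλ, y = Rφ), meridians are true-scale (h = 1) and parallels are stretched by k = sec φ.
Areal scale = h·k = 1 × sec φ; at 55.9°, h = 1.000, k = 1.784, so h·k = 1.784.
True area = apparent / (areal scale) = 140000 / 1.784 ≈ 78500 km².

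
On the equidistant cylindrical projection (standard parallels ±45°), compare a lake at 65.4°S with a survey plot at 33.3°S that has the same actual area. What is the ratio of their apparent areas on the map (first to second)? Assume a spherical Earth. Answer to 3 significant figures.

With standard parallel φ₀ = 45°, the equirectangular projection gives x = Rλ cos φ₀, y = Rφ, so h = 1 and k = cos 45° / cos φ.
Areal scale at 65.4°: h·k = 1.000 × 1.699 = 1.699.
Areal scale at 33.3°: h·k = 1.000 × 0.8460 = 0.8460.
Ratio = 1.699/0.8460 ≈ 2.01.

2.01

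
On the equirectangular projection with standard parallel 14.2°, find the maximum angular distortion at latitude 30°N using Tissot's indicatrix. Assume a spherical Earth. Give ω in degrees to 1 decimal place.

The equidistant cylindrical projection with φ₀ = 14.2° has h = 1 (meridians true) and k = cos φ₀ / cos φ along parallels.
At 30°: h = 1.000, k = 1.119; principal scales a = 1.119, b = 1.000.
sin(ω/2) = (a − b)/(a + b) = 0.1194/2.119 = 0.05635, so ω = 2 arcsin(0.05635) ≈ 6.5°.

6.5°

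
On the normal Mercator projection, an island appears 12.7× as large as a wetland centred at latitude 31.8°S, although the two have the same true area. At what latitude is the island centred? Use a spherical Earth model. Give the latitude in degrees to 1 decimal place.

76.2°

Mercator areal scale is sec²φ, so apparent-area ratio = sec²φ₁ / sec²φ₂ = cos²φ₂ / cos²φ₁.
cos²φ₂ / cos²φ₁ = 12.7  ⇒  cos φ₁ = cos 31.8° / √12.7 = 0.8499/3.564 = 0.2385.
φ₁ = arccos(0.2385) ≈ 76.2°.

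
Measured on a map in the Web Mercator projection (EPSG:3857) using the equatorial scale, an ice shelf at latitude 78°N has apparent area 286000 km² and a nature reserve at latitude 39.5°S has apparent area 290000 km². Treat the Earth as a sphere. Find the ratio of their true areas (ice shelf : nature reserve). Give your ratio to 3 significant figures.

Since Mercator area scale is 1/cos²φ, the true area equals the apparent area multiplied by cos²φ.
True area of ice shelf: 286000 × cos²(78°) = 286000 × 0.04323 = 12360 km².
True area of nature reserve: 290000 × cos²(39.5°) = 290000 × 0.5954 = 172700 km².
Ratio = 12360 / 172700 ≈ 0.0716.

0.0716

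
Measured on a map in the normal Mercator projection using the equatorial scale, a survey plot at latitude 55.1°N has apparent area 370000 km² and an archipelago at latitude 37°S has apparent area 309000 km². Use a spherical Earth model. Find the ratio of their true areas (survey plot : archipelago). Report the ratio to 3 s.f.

0.615

Since Mercator area scale is 1/cos²φ, the true area equals the apparent area multiplied by cos²φ.
True area of survey plot: 370000 × cos²(55.1°) = 370000 × 0.3274 = 121100 km².
True area of archipelago: 309000 × cos²(37°) = 309000 × 0.6378 = 197100 km².
Ratio = 121100 / 197100 ≈ 0.615.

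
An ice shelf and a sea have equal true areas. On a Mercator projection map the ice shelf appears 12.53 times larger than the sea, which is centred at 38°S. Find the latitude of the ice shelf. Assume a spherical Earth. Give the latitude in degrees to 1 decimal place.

For equal true areas on Mercator, apparent areas scale as sec²φ, so the ratio is cos²φ₂ / cos²φ₁.
cos²φ₂ / cos²φ₁ = 12.53  ⇒  cos φ₁ = cos 38° / √12.53 = 0.7880/3.540 = 0.2226.
φ₁ = arccos(0.2226) ≈ 77.1°.

77.1°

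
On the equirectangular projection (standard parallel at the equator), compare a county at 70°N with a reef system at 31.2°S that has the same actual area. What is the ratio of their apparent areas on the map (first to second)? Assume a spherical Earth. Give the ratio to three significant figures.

2.50

Plate carrée maps x = Rλ, y = Rφ. The meridian scale is h = 1 and the parallel scale is k = 1/cos φ = sec φ.
Areal scale at 70°: h·k = 1.000 × 2.924 = 2.924.
Areal scale at 31.2°: h·k = 1.000 × 1.169 = 1.169.
Ratio = 2.924/1.169 ≈ 2.50.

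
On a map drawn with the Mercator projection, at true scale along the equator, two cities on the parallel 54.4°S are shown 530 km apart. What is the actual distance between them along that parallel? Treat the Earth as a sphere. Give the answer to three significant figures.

309 km

For Mercator, h = k = sec φ (a conformal cylindrical projection has a single point scale, 1/cos φ).
Along the parallel at 54.4°, map distances are exaggerated by k = sec 54.4° = 1.718.
True distance = 530 / 1.718 = 530 × cos 54.4° ≈ 309 km.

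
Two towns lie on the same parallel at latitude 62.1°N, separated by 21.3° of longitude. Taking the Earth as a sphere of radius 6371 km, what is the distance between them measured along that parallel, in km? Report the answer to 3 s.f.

Arc length along a parallel = R cos φ · Δλ (with Δλ in radians).
= 6371 × cos 62.1° × (21.3° × π/180) = 6371 × 0.4679 × 0.3718 ≈ 1110 km.

1110 km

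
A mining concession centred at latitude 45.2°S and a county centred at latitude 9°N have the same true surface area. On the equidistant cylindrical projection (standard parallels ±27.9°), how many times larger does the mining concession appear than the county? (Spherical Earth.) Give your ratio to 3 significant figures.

1.40

In the equirectangular projection with standard parallel φ₀ = 27.9° (x = Rλ cos φ₀, y = Rφ), meridians are true-scale (h = 1) and the parallel scale is k = cos φ₀ / cos φ.
Areal scale at 45.2°: h·k = 1.000 × 1.254 = 1.254.
Areal scale at 9°: h·k = 1.000 × 0.8948 = 0.8948.
Ratio = 1.254/0.8948 ≈ 1.40.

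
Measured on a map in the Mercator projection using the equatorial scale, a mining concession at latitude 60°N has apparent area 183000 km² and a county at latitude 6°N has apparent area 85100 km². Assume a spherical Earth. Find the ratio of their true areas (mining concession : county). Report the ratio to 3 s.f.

0.544

Mercator's areal exaggeration is sec²φ; hence true area = (apparent area) · cos²φ.
True area of mining concession: 183000 × cos²(60°) = 183000 × 0.2500 = 45750 km².
True area of county: 85100 × cos²(6°) = 85100 × 0.9891 = 84170 km².
Ratio = 45750 / 84170 ≈ 0.544.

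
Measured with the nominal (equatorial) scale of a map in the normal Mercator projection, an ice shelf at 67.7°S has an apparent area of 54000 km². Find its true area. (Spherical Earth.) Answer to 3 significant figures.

7780 km²

Mercator is conformal, so the point scale is isotropic: h = k = sec φ = 1/cos φ.
Areal scale = k² = sec²φ = 1/cos²(67.7°) = 1/0.3795² = 6.945.
True area = apparent / (areal scale) = 54000 / 6.945 ≈ 7780 km².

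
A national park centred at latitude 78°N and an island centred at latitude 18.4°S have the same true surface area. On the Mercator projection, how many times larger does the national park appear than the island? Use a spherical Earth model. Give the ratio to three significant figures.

20.8

Mercator is conformal with k = sec φ, so areal scale = k² = sec²φ.
At 78°: sec²(78°) = 1/0.2079² = 23.13.
At 18.4°: sec²(18.4°) = 1/0.9489² = 1.111.
Ratio = 23.13/1.111 = cos²(18.4°)/cos²(78°) ≈ 20.8.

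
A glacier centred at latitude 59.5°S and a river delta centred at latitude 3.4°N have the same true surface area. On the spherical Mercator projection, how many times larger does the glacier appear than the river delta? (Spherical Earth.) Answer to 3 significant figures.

Mercator is conformal with k = sec φ, so areal scale = k² = sec²φ.
At 59.5°: sec²(59.5°) = 1/0.5075² = 3.882.
At 3.4°: sec²(3.4°) = 1/0.9982² = 1.004.
Ratio = 3.882/1.004 = cos²(3.4°)/cos²(59.5°) ≈ 3.87.

3.87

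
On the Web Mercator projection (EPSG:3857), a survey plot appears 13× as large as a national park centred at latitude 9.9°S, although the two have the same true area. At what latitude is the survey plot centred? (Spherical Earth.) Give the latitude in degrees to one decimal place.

Mercator areal scale is sec²φ, so apparent-area ratio = sec²φ₁ / sec²φ₂ = cos²φ₂ / cos²φ₁.
cos²φ₂ / cos²φ₁ = 13  ⇒  cos φ₁ = cos 9.9° / √13 = 0.9851/3.606 = 0.2732.
φ₁ = arccos(0.2732) ≈ 74.1°.

74.1°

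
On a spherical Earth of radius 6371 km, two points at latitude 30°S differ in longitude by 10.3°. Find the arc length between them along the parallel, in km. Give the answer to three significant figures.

992 km

Arc length along a parallel = R cos φ · Δλ (with Δλ in radians).
= 6371 × cos 30° × (10.3° × π/180) = 6371 × 0.8660 × 0.1798 ≈ 992 km.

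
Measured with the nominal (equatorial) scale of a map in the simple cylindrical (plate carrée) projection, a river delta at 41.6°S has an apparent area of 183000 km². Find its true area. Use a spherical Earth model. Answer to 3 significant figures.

In the plate carrée (x = Rλ, y = Rφ), meridians are true-scale (h = 1) and parallels are stretched by k = sec φ.
Areal scale = h·k = 1 × sec φ; at 41.6°, h = 1.000, k = 1.337, so h·k = 1.337.
True area = apparent / (areal scale) = 183000 / 1.337 ≈ 137000 km².

137000 km²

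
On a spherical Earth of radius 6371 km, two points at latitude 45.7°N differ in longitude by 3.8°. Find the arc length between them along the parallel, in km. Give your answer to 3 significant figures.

295 km

Arc length along a parallel = R cos φ · Δλ (with Δλ in radians).
= 6371 × cos 45.7° × (3.8° × π/180) = 6371 × 0.6984 × 0.06632 ≈ 295 km.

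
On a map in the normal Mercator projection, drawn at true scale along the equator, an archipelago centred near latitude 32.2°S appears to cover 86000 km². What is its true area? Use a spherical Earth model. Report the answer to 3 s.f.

The Mercator projection is conformal; its linear scale factor is the same in every direction and equals sec φ = 1/cos φ.
Areal scale = k² = sec²φ = 1/cos²(32.2°) = 1/0.8462² = 1.397.
True area = apparent / (areal scale) = 86000 / 1.397 ≈ 61600 km².

61600 km²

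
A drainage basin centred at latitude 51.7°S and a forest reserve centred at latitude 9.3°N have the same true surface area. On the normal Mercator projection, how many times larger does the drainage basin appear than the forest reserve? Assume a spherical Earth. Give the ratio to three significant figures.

2.54

Mercator areal scale is sec²φ.
At 51.7°: sec²(51.7°) = 1/0.6198² = 2.603.
At 9.3°: sec²(9.3°) = 1/0.9869² = 1.027.
Ratio = 2.603/1.027 = cos²(9.3°)/cos²(51.7°) ≈ 2.54.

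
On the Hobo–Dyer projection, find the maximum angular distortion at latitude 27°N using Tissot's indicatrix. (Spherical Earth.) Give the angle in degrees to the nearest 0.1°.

Hobo–Dyer is a cylindrical equal-area projection with standard parallels at ±37.5°. Cylindrical equal-area (φ₀ = 37.5°): h = cos φ / cos 37.5° along meridians, k = cos 37.5° / cos φ along parallels; h·k = 1.
At 27°: h = 1.123, k = 0.8904; principal scales a = 1.123, b = 0.8904.
sin(ω/2) = (a − b)/(a + b) = 0.2327/2.013 = 0.1156, so ω = 2 arcsin(0.1156) ≈ 13.3°.

13.3°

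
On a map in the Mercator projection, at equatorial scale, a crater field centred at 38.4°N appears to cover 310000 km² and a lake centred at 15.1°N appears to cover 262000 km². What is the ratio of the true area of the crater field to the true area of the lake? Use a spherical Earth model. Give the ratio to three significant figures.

Mercator's areal exaggeration is sec²φ; hence true area = (apparent area) · cos²φ.
True area of crater field: 310000 × cos²(38.4°) = 310000 × 0.6142 = 190400 km².
True area of lake: 262000 × cos²(15.1°) = 262000 × 0.9321 = 244200 km².
Ratio = 190400 / 244200 ≈ 0.780.

0.780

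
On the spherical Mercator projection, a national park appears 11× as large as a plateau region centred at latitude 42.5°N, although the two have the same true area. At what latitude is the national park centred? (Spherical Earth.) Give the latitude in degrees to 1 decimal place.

77.2°

Mercator areal scale is sec²φ, so apparent-area ratio = sec²φ₁ / sec²φ₂ = cos²φ₂ / cos²φ₁.
cos²φ₂ / cos²φ₁ = 11  ⇒  cos φ₁ = cos 42.5° / √11 = 0.7373/3.317 = 0.2223.
φ₁ = arccos(0.2223) ≈ 77.2°.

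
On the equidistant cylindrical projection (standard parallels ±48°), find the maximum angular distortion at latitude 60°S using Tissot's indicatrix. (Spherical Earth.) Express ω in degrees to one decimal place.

In the equirectangular projection with standard parallel φ₀ = 48° (x = Rλ cos φ₀, y = Rφ), meridians are true-scale (h = 1) and the parallel scale is k = cos φ₀ / cos φ.
At 60°: h = 1.000, k = 1.338; principal scales a = 1.338, b = 1.000.
sin(ω/2) = (a − b)/(a + b) = 0.3383/2.338 = 0.1447, so ω = 2 arcsin(0.1447) ≈ 16.6°.

16.6°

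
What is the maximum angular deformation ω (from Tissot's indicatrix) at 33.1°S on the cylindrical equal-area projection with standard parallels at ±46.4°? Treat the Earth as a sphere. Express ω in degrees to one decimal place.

For cylindrical equal-area with standard parallel φ₀, h = cos φ / cos φ₀ and k = cos φ₀ / cos φ, so h·k = 1.
At 33.1°: h = 1.215, k = 0.8232; principal scales a = 1.215, b = 0.8232.
sin(ω/2) = (a − b)/(a + b) = 0.3915/2.038 = 0.1921, so ω = 2 arcsin(0.1921) ≈ 22.2°.

22.2°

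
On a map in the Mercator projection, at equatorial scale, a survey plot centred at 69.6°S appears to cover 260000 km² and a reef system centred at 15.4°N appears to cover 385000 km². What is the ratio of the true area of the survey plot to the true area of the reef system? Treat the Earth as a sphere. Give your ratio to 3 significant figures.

0.0883

On Mercator the areal scale is sec²φ, so true area = apparent × cos²φ.
True area of survey plot: 260000 × cos²(69.6°) = 260000 × 0.1215 = 31590 km².
True area of reef system: 385000 × cos²(15.4°) = 385000 × 0.9295 = 357800 km².
Ratio = 31590 / 357800 ≈ 0.0883.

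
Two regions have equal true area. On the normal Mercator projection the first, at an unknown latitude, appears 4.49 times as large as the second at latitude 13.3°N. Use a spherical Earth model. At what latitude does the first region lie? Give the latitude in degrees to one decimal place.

Mercator areal scale is sec²φ, so apparent-area ratio = sec²φ₁ / sec²φ₂ = cos²φ₂ / cos²φ₁.
cos²φ₂ / cos²φ₁ = 4.49  ⇒  cos φ₁ = cos 13.3° / √4.49 = 0.9732/2.119 = 0.4593.
φ₁ = arccos(0.4593) ≈ 62.7°.

62.7°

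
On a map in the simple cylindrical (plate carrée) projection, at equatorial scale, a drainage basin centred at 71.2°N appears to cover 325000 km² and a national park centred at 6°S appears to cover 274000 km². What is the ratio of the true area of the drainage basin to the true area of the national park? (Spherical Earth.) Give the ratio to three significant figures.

0.384

Plate carrée has h = 1 and k = sec φ, giving areal scale sec φ; true area = (apparent area) · cos φ.
True area of drainage basin: 325000 × cos(71.2°) = 325000 × 0.3223 = 104700 km².
True area of national park: 274000 × cos(6°) = 274000 × 0.9945 = 272500 km².
Ratio = 104700 / 272500 ≈ 0.384.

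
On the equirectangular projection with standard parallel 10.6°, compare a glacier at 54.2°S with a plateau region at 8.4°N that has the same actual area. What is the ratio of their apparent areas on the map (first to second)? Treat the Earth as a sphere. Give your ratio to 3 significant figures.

1.69

The equidistant cylindrical projection with φ₀ = 10.6° has h = 1 (meridians true) and k = cos φ₀ / cos φ along parallels.
Areal scale at 54.2°: h·k = 1.000 × 1.680 = 1.680.
Areal scale at 8.4°: h·k = 1.000 × 0.9936 = 0.9936.
Ratio = 1.680/0.9936 ≈ 1.69.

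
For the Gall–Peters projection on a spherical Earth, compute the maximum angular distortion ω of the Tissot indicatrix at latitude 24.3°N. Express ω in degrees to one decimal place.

Gall–Peters is a cylindrical equal-area projection with standard parallels at ±45°. For cylindrical equal-area with standard parallel φ₀, h = cos φ / cos φ₀ and k = cos φ₀ / cos φ, so h·k = 1.
At 24.3°: h = 1.289, k = 0.7758; principal scales a = 1.289, b = 0.7758.
sin(ω/2) = (a − b)/(a + b) = 0.5131/2.065 = 0.2485, so ω = 2 arcsin(0.2485) ≈ 28.8°.

28.8°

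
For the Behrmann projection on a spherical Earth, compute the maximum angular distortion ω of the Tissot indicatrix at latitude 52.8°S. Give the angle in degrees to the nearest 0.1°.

40.3°

The Behrmann projection is cylindrical equal-area with φ₀ = 30°. For cylindrical equal-area with standard parallel φ₀, h = cos φ / cos φ₀ and k = cos φ₀ / cos φ, so h·k = 1.
At 52.8°: h = 0.6981, k = 1.432; principal scales a = 1.432, b = 0.6981.
sin(ω/2) = (a − b)/(a + b) = 0.7343/2.131 = 0.3446, so ω = 2 arcsin(0.3446) ≈ 40.3°.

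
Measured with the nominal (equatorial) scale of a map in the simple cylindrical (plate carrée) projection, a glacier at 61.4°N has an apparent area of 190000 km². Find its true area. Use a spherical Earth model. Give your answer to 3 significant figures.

91000 km²

Plate carrée maps x = Rλ, y = Rφ. The meridian scale is h = 1 and the parallel scale is k = 1/cos φ = sec φ.
Areal scale = h·k = 1 × sec φ; at 61.4°, h = 1.000, k = 2.089, so h·k = 2.089.
True area = apparent / (areal scale) = 190000 / 2.089 ≈ 91000 km².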